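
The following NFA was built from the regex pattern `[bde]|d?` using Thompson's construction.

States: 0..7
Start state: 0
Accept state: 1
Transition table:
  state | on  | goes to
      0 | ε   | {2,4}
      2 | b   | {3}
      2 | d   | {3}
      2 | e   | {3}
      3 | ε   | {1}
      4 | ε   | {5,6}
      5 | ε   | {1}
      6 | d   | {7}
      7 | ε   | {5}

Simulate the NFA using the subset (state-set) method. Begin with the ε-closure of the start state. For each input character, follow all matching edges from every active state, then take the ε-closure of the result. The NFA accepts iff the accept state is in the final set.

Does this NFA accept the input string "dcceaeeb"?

start: ε-closure({0}) = {0,1,2,4,5,6}
'd' @ 1: {1,3,5,7}  [accepting]
'c' @ 2: {}  — state set empty
rest 'ceaeeb' ignored (set empty)
final: {}; accept 1 not in set

Answer: REJECT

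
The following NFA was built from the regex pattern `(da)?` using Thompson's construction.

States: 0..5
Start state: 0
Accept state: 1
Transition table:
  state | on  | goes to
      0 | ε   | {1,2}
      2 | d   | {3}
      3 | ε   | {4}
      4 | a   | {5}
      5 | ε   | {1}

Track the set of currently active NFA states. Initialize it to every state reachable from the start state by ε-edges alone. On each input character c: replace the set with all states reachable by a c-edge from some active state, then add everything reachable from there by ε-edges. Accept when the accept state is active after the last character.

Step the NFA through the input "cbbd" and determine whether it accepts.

S₀ = ε-closure({0}) = {0,1,2}
'c' @ 1: {}  — dead — no transitions
rest 'bbd' ignored (set empty)
after full input: {}  (accept=1 not in)

Answer: REJECT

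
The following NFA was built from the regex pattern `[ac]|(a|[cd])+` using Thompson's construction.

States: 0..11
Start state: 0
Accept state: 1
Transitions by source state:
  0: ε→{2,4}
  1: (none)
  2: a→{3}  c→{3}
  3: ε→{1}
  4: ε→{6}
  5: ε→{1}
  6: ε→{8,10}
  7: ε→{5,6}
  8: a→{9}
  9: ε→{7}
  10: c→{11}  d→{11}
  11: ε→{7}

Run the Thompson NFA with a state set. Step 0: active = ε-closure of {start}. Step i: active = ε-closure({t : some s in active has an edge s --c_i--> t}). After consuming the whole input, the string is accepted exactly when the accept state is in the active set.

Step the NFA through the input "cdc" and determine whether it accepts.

Answer: ACCEPT

Trace:
S₀ = ε-closure({0}) = {0,2,4,6,8,10}
'c' @ 1: {1,3,5,6,7,8,10,11}  ✓accept
'd' @ 2: {1,5,6,7,8,10,11}  ✓accept
'c' @ 3: {1,5,6,7,8,10,11}  ✓accept
final: {1,5,6,7,8,10,11}; accept 1 in set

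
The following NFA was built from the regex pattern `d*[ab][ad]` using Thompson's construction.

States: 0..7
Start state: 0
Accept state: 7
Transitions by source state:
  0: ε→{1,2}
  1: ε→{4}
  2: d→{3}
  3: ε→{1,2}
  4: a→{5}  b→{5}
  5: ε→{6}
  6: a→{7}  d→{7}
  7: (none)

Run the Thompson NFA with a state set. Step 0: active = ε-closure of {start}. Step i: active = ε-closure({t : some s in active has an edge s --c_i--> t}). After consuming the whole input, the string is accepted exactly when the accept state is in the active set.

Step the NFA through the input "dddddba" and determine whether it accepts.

Answer: ACCEPT

Derivation:
initial (ε-close {0}): {0,1,2,4}
'd' @ 1: {1,2,3,4}
'd' @ 2: {1,2,3,4}
'd' @ 3: {1,2,3,4}
'd' @ 4: {1,2,3,4}
'd' @ 5: {1,2,3,4}
'b' @ 6: {5,6}
'a' @ 7: {7}  (accept∈set)
after full input: {7}  (accept=7 in)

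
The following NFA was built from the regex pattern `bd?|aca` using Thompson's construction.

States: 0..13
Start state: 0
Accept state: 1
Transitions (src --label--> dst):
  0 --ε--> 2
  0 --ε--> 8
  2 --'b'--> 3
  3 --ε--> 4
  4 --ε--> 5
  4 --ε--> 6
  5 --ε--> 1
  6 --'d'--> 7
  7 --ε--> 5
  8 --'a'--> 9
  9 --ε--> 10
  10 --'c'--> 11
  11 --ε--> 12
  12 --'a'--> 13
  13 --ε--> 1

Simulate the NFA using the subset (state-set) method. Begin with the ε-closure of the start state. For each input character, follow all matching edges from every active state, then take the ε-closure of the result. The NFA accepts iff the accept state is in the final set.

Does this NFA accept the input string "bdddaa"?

Answer: REJECT

Derivation:
start: ε-closure({0}) = {0,2,8}
'b' @ 1: {1,3,4,5,6}  (accept∈set)
'd' @ 2: {1,5,7}  (accept∈set)
'd' @ 3: {}  — no active states
rest 'daa' ignored (set empty)
final: {}; accept 1 not in set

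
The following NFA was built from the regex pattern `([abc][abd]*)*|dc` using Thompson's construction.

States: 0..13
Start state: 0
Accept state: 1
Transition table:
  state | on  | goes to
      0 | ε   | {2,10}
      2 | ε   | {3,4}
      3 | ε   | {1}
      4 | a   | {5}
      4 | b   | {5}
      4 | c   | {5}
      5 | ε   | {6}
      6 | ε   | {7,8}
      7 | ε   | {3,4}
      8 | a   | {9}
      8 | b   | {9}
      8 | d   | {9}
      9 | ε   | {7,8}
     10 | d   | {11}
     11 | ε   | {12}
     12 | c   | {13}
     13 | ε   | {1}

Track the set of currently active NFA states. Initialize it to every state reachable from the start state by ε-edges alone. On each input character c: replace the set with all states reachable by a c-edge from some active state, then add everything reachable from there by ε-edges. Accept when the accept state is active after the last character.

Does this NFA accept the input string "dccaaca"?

S₀ = ε-closure({0}) = {0,1,2,3,4,10}
'd' @ 1: {11,12}
'c' @ 2: {1,13}  (accept∈set)
'c' @ 3: {}  — no active states
rest 'aaca' ignored (set empty)
end set {} — state 1 not in

Answer: REJECT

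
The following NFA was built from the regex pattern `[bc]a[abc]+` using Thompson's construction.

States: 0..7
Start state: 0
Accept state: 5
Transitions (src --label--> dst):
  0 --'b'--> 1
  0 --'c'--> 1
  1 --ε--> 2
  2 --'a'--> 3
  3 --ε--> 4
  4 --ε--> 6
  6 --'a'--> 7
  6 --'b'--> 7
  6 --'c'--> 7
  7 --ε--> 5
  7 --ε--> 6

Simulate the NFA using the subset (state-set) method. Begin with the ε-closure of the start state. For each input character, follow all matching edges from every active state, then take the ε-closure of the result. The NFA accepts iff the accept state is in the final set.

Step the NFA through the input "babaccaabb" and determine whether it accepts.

initial (ε-close {0}): {0}
'b' @ 1: {1,2}
'a' @ 2: {3,4,6}
'b' @ 3: {5,6,7}  ✓accept
'a' @ 4: {5,6,7}  ✓accept
'c' @ 5: {5,6,7}  ✓accept
'c' @ 6: {5,6,7}  ✓accept
'a' @ 7: {5,6,7}  ✓accept
'a' @ 8: {5,6,7}  ✓accept
'b' @ 9: {5,6,7}  ✓accept
'b' @ 10: {5,6,7}  ✓accept
after full input: {5,6,7}  (accept=5 in)

Answer: ACCEPT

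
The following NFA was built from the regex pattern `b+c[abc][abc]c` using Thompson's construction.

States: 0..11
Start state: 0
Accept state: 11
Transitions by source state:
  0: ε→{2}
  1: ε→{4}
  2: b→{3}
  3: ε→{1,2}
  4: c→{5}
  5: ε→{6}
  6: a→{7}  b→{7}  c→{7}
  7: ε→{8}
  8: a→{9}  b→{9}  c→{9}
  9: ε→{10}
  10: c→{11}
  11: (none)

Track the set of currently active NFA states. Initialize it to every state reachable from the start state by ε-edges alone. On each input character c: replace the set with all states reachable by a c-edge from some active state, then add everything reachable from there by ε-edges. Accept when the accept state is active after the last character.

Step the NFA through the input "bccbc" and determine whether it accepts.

S₀ = ε-closure({0}) = {0,2}
'b' @ 1: {1,2,3,4}
'c' @ 2: {5,6}
'c' @ 3: {7,8}
'b' @ 4: {9,10}
'c' @ 5: {11}  ✓accept
end set {11} — state 11 in

Answer: ACCEPT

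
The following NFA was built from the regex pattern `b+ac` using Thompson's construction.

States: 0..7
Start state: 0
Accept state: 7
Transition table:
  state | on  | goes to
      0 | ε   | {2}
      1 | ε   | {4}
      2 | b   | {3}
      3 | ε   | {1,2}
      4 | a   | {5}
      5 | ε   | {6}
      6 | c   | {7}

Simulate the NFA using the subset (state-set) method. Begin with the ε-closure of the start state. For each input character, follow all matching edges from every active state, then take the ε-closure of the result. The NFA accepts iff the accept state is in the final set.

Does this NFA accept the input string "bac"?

Answer: ACCEPT

Steps:
S₀ = ε-closure({0}) = {0,2}
'b' @ 1: {1,2,3,4}
'a' @ 2: {5,6}
'c' @ 3: {7}  [accepting]
after full input: {7}  (accept=7 in)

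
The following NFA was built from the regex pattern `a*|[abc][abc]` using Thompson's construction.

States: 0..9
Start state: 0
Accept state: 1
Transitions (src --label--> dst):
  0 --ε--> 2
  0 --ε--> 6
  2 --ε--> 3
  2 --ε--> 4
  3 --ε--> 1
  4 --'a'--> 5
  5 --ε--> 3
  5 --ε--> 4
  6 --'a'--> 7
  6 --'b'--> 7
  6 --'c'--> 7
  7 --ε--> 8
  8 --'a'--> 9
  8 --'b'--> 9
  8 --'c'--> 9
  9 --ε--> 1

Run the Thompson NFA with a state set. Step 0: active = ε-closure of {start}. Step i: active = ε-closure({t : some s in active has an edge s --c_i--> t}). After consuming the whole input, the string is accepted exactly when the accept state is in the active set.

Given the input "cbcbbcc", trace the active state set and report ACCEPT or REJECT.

Answer: REJECT

Steps:
initial (ε-close {0}): {0,1,2,3,4,6}
'c' @ 1: {7,8}
'b' @ 2: {1,9}  (accept∈set)
'c' @ 3: {}  — dead — no transitions
rest 'bbcc' ignored (set empty)
final: {}; accept 1 not in set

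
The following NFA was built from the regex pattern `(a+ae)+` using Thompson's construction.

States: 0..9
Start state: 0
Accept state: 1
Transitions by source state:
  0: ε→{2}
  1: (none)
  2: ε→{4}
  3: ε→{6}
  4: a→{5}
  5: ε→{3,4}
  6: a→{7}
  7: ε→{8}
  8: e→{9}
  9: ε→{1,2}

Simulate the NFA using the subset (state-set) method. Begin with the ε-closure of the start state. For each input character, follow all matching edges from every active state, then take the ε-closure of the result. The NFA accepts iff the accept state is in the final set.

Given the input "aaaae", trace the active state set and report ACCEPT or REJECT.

initial (ε-close {0}): {0,2,4}
'a' @ 1: {3,4,5,6}
'a' @ 2: {3,4,5,6,7,8}
'a' @ 3: {3,4,5,6,7,8}
'a' @ 4: {3,4,5,6,7,8}
'e' @ 5: {1,2,4,9}  [accepting]
final: {1,2,4,9}; accept 1 in set

Answer: ACCEPT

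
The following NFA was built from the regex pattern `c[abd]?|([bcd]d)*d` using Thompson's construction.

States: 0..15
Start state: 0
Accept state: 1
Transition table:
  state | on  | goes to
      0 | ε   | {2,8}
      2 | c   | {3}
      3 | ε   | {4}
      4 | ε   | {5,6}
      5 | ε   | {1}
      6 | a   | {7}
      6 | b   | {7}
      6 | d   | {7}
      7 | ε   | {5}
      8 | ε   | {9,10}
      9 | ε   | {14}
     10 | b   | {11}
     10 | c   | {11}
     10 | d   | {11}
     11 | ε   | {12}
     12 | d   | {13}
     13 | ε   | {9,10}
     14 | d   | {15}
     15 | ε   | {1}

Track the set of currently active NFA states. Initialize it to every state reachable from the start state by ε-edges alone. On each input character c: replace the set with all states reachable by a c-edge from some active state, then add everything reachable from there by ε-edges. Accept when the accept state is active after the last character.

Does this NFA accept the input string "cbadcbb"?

initial (ε-close {0}): {0,2,8,9,10,14}
'c' @ 1: {1,3,4,5,6,11,12}  ✓accept
'b' @ 2: {1,5,7}  ✓accept
'a' @ 3: {}  — state set empty
rest 'dcbb' ignored (set empty)
after full input: {}  (accept=1 not in)

Answer: REJECT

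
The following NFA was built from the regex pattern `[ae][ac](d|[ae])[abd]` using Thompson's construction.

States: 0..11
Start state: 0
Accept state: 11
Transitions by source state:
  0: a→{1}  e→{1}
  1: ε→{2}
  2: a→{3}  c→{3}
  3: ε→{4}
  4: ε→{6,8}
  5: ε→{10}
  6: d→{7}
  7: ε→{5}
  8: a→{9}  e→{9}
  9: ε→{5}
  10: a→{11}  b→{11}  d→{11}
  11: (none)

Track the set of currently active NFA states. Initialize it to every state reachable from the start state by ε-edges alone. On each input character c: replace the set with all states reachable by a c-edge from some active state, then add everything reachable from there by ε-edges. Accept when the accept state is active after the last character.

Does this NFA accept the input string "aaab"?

Answer: ACCEPT

Derivation:
S₀ = ε-closure({0}) = {0}
'a' @ 1: {1,2}
'a' @ 2: {3,4,6,8}
'a' @ 3: {5,9,10}
'b' @ 4: {11}  ✓accept
final: {11}; accept 11 in set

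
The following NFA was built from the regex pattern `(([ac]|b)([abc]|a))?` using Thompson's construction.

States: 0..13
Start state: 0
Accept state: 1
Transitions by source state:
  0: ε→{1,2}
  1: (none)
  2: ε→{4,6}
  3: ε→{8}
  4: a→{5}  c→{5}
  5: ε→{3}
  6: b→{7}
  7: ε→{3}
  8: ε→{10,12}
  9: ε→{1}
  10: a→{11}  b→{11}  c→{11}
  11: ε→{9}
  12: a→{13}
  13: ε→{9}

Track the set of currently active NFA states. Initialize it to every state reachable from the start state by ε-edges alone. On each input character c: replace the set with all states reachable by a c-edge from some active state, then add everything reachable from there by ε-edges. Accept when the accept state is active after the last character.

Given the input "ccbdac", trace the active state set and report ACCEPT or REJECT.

start: ε-closure({0}) = {0,1,2,4,6}
'c' @ 1: {3,5,8,10,12}
'c' @ 2: {1,9,11}  ✓accept
'b' @ 3: {}  — no active states
rest 'dac' ignored (set empty)
final: {}; accept 1 not in set

Answer: REJECT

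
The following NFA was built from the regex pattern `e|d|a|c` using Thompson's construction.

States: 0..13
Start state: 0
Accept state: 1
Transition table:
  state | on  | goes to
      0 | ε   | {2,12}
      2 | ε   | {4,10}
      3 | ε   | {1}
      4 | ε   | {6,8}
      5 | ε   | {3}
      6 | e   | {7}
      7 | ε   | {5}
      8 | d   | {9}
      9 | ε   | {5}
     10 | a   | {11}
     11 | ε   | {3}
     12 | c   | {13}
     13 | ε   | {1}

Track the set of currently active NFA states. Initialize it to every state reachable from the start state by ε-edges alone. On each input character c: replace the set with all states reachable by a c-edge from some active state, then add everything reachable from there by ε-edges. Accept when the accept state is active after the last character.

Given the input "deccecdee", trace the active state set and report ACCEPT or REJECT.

S₀ = ε-closure({0}) = {0,2,4,6,8,10,12}
'd' @ 1: {1,3,5,9}  ✓accept
'e' @ 2: {}  — no active states
rest 'ccecdee' ignored (set empty)
end set {} — state 1 not in

Answer: REJECT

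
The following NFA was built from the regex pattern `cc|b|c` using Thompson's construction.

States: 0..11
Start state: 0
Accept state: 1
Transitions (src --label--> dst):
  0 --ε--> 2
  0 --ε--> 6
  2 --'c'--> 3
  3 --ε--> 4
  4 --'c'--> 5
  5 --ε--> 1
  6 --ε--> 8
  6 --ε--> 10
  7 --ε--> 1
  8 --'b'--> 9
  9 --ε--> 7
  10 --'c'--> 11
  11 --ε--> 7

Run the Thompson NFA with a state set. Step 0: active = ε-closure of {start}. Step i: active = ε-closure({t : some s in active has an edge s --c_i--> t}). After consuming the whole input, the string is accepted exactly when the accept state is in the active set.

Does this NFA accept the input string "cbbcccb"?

S₀ = ε-closure({0}) = {0,2,6,8,10}
'c' @ 1: {1,3,4,7,11}  ✓accept
'b' @ 2: {}  — no active states
rest 'bcccb' ignored (set empty)
final: {}; accept 1 not in set

Answer: REJECT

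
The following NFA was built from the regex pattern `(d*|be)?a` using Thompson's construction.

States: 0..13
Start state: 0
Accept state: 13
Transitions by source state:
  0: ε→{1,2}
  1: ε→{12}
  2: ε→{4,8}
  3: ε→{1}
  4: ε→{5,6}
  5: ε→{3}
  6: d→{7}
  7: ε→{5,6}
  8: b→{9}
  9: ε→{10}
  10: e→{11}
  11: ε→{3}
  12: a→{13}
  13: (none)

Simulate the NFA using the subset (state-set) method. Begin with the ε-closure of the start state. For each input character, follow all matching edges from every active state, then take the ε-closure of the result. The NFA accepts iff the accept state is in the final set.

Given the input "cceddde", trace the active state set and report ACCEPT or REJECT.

start: ε-closure({0}) = {0,1,2,3,4,5,6,8,12}
'c' @ 1: {}  — state set empty
rest 'ceddde' ignored (set empty)
after full input: {}  (accept=13 not in)

Answer: REJECT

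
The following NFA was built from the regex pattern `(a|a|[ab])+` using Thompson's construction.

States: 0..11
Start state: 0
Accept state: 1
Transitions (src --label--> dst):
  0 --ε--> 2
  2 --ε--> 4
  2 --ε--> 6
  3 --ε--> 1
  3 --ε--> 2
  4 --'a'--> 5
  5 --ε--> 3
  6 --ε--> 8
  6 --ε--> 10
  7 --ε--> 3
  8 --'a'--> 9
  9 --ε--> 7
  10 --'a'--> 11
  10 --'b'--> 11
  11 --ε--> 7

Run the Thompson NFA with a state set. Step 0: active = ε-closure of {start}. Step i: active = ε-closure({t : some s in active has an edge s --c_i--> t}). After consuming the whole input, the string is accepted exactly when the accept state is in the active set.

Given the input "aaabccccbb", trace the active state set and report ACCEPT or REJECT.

S₀ = ε-closure({0}) = {0,2,4,6,8,10}
'a' @ 1: {1,2,3,4,5,6,7,8,9,10,11}  ✓accept
'a' @ 2: {1,2,3,4,5,6,7,8,9,10,11}  ✓accept
'a' @ 3: {1,2,3,4,5,6,7,8,9,10,11}  ✓accept
'b' @ 4: {1,2,3,4,6,7,8,10,11}  ✓accept
'c' @ 5: {}  — state set empty
rest 'cccbb' ignored (set empty)
end set {} — state 1 not in

Answer: REJECT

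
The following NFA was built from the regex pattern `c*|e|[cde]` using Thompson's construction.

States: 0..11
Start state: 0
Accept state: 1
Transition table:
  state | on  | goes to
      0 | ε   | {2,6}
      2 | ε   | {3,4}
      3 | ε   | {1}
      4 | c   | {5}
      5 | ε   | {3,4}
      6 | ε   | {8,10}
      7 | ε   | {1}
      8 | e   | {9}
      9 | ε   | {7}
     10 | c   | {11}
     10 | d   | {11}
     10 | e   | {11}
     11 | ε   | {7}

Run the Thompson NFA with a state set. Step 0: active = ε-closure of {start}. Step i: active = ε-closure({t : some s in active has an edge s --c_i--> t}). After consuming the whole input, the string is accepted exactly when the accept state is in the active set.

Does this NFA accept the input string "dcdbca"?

Answer: REJECT

Steps:
S₀ = ε-closure({0}) = {0,1,2,3,4,6,8,10}
'd' @ 1: {1,7,11}  ✓accept
'c' @ 2: {}  — state set empty
rest 'dbca' ignored (set empty)
end set {} — state 1 not in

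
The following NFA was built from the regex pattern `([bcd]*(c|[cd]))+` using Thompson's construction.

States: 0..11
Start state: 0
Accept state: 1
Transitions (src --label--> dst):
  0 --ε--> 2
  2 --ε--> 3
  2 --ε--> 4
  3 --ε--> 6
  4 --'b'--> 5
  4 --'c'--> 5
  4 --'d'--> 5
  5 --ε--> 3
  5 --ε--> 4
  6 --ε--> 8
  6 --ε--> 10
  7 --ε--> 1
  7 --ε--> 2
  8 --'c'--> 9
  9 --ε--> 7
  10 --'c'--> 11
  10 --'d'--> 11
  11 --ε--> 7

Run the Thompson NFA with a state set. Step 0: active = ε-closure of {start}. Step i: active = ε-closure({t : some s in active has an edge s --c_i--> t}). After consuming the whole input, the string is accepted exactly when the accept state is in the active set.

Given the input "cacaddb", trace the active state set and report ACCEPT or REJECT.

Answer: REJECT

Derivation:
start: ε-closure({0}) = {0,2,3,4,6,8,10}
'c' @ 1: {1,2,3,4,5,6,7,8,9,10,11}  (accept∈set)
'a' @ 2: {}  — dead — no transitions
rest 'caddb' ignored (set empty)
after full input: {}  (accept=1 not in)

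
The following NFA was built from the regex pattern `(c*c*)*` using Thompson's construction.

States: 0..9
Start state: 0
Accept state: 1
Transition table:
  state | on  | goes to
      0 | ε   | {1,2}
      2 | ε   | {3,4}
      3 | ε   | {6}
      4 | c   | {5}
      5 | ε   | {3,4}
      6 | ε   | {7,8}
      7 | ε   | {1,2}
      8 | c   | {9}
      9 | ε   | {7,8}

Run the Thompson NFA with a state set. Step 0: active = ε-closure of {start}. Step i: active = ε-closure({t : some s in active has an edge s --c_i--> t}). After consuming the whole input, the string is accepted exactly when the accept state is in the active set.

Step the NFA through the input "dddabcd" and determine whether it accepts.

start: ε-closure({0}) = {0,1,2,3,4,6,7,8}
'd' @ 1: {}  — no active states
rest 'ddabcd' ignored (set empty)
end set {} — state 1 not in

Answer: REJECT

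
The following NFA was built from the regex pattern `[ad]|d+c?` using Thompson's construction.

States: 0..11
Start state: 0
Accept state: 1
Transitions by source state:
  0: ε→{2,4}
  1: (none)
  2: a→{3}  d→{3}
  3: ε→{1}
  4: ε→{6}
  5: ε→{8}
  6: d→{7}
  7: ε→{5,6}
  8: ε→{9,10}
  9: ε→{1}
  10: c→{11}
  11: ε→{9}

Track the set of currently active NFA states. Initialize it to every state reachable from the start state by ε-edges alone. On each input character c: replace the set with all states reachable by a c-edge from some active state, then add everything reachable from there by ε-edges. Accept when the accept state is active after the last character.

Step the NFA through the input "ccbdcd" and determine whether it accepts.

Answer: REJECT

Trace:
start: ε-closure({0}) = {0,2,4,6}
'c' @ 1: {}  — dead — no transitions
rest 'cbdcd' ignored (set empty)
after full input: {}  (accept=1 not in)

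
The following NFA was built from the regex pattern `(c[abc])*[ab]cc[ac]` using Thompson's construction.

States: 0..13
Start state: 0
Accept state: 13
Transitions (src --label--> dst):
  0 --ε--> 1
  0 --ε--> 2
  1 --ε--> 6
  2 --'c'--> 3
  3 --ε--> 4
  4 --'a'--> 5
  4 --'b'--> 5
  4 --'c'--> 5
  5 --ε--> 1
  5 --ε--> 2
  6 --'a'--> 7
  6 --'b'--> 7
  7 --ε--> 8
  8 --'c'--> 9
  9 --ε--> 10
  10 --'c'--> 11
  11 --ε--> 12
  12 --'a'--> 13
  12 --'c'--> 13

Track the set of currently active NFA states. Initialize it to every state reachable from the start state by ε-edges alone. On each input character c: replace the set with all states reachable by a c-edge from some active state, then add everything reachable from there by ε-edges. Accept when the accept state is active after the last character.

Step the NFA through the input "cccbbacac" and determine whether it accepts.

Answer: REJECT

Steps:
S₀ = ε-closure({0}) = {0,1,2,6}
'c' @ 1: {3,4}
'c' @ 2: {1,2,5,6}
'c' @ 3: {3,4}
'b' @ 4: {1,2,5,6}
'b' @ 5: {7,8}
'a' @ 6: {}  — dead — no transitions
rest 'cac' ignored (set empty)
final: {}; accept 13 not in set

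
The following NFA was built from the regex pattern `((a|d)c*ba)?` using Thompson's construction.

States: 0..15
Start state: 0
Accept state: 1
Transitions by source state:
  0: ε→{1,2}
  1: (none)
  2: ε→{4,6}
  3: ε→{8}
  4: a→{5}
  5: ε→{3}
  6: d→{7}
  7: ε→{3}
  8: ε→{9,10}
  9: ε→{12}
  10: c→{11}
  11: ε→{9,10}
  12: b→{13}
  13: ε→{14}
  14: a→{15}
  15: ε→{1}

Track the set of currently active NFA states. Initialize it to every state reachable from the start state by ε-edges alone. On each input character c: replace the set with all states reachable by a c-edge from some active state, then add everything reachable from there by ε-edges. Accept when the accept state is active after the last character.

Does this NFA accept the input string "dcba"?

Answer: ACCEPT

Trace:
S₀ = ε-closure({0}) = {0,1,2,4,6}
'd' @ 1: {3,7,8,9,10,12}
'c' @ 2: {9,10,11,12}
'b' @ 3: {13,14}
'a' @ 4: {1,15}  (accept∈set)
after full input: {1,15}  (accept=1 in)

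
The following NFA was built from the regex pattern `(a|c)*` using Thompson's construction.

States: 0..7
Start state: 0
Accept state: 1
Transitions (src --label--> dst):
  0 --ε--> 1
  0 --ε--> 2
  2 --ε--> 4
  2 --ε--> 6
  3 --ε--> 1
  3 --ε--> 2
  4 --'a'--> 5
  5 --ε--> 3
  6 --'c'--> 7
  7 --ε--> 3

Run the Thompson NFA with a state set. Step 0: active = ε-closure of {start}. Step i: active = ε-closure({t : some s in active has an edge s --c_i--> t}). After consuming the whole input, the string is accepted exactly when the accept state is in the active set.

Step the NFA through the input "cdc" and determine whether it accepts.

initial (ε-close {0}): {0,1,2,4,6}
'c' @ 1: {1,2,3,4,6,7}  [accepting]
'd' @ 2: {}  — state set empty
rest 'c' ignored (set empty)
end set {} — state 1 not in

Answer: REJECT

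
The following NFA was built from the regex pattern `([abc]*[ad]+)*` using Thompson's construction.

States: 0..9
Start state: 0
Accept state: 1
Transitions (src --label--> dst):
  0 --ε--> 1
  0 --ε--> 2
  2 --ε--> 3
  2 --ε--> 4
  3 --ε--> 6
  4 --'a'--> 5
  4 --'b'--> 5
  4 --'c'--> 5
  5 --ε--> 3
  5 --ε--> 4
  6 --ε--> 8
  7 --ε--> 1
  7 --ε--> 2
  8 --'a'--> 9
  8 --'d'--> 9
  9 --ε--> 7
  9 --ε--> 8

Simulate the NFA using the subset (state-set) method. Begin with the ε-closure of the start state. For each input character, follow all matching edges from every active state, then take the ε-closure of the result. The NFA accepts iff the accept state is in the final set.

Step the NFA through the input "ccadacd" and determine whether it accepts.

Answer: ACCEPT

Trace:
S₀ = ε-closure({0}) = {0,1,2,3,4,6,8}
'c' @ 1: {3,4,5,6,8}
'c' @ 2: {3,4,5,6,8}
'a' @ 3: {1,2,3,4,5,6,7,8,9}  (accept∈set)
'd' @ 4: {1,2,3,4,6,7,8,9}  (accept∈set)
'a' @ 5: {1,2,3,4,5,6,7,8,9}  (accept∈set)
'c' @ 6: {3,4,5,6,8}
'd' @ 7: {1,2,3,4,6,7,8,9}  (accept∈set)
end set {1,2,3,4,6,7,8,9} — state 1 in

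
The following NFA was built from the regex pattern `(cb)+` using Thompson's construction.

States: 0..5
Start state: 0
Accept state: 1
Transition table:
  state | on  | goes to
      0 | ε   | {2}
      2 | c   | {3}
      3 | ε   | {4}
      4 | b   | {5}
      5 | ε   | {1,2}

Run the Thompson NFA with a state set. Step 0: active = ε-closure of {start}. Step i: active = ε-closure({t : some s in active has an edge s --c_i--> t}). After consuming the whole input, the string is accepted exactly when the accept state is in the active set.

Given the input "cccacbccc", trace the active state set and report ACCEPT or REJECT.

initial (ε-close {0}): {0,2}
'c' @ 1: {3,4}
'c' @ 2: {}  — no active states
rest 'cacbccc' ignored (set empty)
final: {}; accept 1 not in set

Answer: REJECT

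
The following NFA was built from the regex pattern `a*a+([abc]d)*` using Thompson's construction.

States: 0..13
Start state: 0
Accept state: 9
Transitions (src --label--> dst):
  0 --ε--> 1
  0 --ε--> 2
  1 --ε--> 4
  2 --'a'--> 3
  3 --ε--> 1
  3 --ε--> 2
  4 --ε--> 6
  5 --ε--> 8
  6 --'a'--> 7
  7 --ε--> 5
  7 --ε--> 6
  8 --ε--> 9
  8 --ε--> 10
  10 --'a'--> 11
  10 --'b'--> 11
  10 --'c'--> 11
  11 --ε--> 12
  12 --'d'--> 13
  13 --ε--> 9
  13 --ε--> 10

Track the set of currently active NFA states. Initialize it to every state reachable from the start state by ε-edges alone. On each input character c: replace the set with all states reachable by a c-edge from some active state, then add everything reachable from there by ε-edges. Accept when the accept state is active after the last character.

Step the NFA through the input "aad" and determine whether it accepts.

Answer: ACCEPT

Steps:
initial (ε-close {0}): {0,1,2,4,6}
'a' @ 1: {1,2,3,4,5,6,7,8,9,10}  ✓accept
'a' @ 2: {1,2,3,4,5,6,7,8,9,10,11,12}  ✓accept
'd' @ 3: {9,10,13}  ✓accept
final: {9,10,13}; accept 9 in set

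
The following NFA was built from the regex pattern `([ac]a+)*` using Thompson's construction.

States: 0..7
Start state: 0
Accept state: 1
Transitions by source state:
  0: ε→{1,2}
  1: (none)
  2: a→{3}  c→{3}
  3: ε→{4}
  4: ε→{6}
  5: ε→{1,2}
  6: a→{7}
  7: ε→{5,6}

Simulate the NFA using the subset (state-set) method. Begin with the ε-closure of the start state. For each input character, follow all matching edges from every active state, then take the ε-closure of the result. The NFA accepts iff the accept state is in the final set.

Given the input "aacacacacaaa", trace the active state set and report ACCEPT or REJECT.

S₀ = ε-closure({0}) = {0,1,2}
'a' @ 1: {3,4,6}
'a' @ 2: {1,2,5,6,7}  ✓accept
'c' @ 3: {3,4,6}
'a' @ 4: {1,2,5,6,7}  ✓accept
'c' @ 5: {3,4,6}
'a' @ 6: {1,2,5,6,7}  ✓accept
'c' @ 7: {3,4,6}
'a' @ 8: {1,2,5,6,7}  ✓accept
'c' @ 9: {3,4,6}
'a' @ 10: {1,2,5,6,7}  ✓accept
'a' @ 11: {1,2,3,4,5,6,7}  ✓accept
'a' @ 12: {1,2,3,4,5,6,7}  ✓accept
after full input: {1,2,3,4,5,6,7}  (accept=1 in)

Answer: ACCEPT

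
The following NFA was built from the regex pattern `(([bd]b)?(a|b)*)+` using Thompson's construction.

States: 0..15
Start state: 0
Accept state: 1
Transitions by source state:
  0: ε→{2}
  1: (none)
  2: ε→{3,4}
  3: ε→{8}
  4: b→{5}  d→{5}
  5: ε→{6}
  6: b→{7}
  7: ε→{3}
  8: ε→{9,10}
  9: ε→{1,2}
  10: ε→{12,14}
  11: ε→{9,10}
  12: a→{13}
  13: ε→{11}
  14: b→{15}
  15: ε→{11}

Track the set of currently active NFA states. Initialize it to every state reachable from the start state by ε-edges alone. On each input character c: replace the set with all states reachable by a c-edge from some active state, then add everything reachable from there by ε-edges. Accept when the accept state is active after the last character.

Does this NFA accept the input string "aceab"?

Answer: REJECT

Trace:
initial (ε-close {0}): {0,1,2,3,4,8,9,10,12,14}
'a' @ 1: {1,2,3,4,8,9,10,11,12,13,14}  ✓accept
'c' @ 2: {}  — state set empty
rest 'eab' ignored (set empty)
end set {} — state 1 not in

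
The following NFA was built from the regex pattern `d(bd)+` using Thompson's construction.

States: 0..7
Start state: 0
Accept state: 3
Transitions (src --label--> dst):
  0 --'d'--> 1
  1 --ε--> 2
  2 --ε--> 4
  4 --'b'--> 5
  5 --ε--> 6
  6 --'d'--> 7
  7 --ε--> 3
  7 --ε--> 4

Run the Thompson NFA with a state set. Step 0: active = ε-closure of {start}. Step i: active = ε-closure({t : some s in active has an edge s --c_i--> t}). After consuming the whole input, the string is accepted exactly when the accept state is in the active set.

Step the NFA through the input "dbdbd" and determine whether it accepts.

Answer: ACCEPT

Trace:
S₀ = ε-closure({0}) = {0}
'd' @ 1: {1,2,4}
'b' @ 2: {5,6}
'd' @ 3: {3,4,7}  [accepting]
'b' @ 4: {5,6}
'd' @ 5: {3,4,7}  [accepting]
after full input: {3,4,7}  (accept=3 in)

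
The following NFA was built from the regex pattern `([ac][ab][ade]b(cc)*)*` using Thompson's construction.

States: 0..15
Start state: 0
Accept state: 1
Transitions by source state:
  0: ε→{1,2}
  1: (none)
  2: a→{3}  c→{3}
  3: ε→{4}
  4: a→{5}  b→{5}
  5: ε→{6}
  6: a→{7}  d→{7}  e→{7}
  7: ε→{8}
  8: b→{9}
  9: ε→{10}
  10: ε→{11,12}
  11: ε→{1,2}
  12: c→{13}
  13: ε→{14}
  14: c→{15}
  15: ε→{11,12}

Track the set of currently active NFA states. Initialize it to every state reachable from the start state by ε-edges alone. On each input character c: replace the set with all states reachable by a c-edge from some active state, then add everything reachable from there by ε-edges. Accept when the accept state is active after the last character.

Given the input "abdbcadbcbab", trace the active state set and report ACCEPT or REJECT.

S₀ = ε-closure({0}) = {0,1,2}
'a' @ 1: {3,4}
'b' @ 2: {5,6}
'd' @ 3: {7,8}
'b' @ 4: {1,2,9,10,11,12}  [accepting]
'c' @ 5: {3,4,13,14}
'a' @ 6: {5,6}
'd' @ 7: {7,8}
'b' @ 8: {1,2,9,10,11,12}  [accepting]
'c' @ 9: {3,4,13,14}
'b' @ 10: {5,6}
'a' @ 11: {7,8}
'b' @ 12: {1,2,9,10,11,12}  [accepting]
after full input: {1,2,9,10,11,12}  (accept=1 in)

Answer: ACCEPT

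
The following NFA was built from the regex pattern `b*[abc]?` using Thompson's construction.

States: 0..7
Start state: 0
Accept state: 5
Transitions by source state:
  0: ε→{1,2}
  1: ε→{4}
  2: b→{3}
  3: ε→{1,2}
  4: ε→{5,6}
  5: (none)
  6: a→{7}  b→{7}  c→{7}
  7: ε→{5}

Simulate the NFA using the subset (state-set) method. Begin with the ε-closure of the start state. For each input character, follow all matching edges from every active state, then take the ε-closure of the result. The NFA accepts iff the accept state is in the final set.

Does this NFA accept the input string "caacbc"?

S₀ = ε-closure({0}) = {0,1,2,4,5,6}
'c' @ 1: {5,7}  ✓accept
'a' @ 2: {}  — state set empty
rest 'acbc' ignored (set empty)
after full input: {}  (accept=5 not in)

Answer: REJECT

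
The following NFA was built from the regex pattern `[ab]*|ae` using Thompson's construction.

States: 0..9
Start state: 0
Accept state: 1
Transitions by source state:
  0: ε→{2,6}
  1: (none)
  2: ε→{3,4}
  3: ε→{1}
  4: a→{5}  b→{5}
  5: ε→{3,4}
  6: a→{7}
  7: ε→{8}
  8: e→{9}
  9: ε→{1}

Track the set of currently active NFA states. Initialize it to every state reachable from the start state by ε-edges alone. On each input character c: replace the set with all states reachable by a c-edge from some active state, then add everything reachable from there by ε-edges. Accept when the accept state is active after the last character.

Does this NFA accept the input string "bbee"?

Answer: REJECT

Trace:
start: ε-closure({0}) = {0,1,2,3,4,6}
'b' @ 1: {1,3,4,5}  ✓accept
'b' @ 2: {1,3,4,5}  ✓accept
'e' @ 3: {}  — dead — no transitions
rest 'e' ignored (set empty)
end set {} — state 1 not in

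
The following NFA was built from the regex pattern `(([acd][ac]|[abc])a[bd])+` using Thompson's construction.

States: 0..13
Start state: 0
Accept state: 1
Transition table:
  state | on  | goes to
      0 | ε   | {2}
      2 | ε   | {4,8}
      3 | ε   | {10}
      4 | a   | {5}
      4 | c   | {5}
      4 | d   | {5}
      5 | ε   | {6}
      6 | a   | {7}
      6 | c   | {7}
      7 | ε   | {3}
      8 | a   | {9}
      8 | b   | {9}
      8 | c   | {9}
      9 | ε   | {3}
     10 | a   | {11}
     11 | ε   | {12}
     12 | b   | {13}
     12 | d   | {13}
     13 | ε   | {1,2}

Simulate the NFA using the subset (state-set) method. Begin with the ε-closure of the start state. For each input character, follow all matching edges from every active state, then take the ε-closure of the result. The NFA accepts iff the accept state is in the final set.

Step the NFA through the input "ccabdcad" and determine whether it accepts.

initial (ε-close {0}): {0,2,4,8}
'c' @ 1: {3,5,6,9,10}
'c' @ 2: {3,7,10}
'a' @ 3: {11,12}
'b' @ 4: {1,2,4,8,13}  [accepting]
'd' @ 5: {5,6}
'c' @ 6: {3,7,10}
'a' @ 7: {11,12}
'd' @ 8: {1,2,4,8,13}  [accepting]
after full input: {1,2,4,8,13}  (accept=1 in)

Answer: ACCEPT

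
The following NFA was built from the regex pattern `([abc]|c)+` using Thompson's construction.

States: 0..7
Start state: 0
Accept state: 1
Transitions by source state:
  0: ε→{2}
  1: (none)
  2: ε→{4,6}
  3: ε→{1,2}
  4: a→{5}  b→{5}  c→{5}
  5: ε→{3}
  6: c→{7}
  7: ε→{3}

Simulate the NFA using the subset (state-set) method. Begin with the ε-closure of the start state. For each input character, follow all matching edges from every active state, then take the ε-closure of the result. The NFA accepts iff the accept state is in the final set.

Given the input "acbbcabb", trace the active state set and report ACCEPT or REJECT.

Answer: ACCEPT

Steps:
S₀ = ε-closure({0}) = {0,2,4,6}
'a' @ 1: {1,2,3,4,5,6}  (accept∈set)
'c' @ 2: {1,2,3,4,5,6,7}  (accept∈set)
'b' @ 3: {1,2,3,4,5,6}  (accept∈set)
'b' @ 4: {1,2,3,4,5,6}  (accept∈set)
'c' @ 5: {1,2,3,4,5,6,7}  (accept∈set)
'a' @ 6: {1,2,3,4,5,6}  (accept∈set)
'b' @ 7: {1,2,3,4,5,6}  (accept∈set)
'b' @ 8: {1,2,3,4,5,6}  (accept∈set)
final: {1,2,3,4,5,6}; accept 1 in set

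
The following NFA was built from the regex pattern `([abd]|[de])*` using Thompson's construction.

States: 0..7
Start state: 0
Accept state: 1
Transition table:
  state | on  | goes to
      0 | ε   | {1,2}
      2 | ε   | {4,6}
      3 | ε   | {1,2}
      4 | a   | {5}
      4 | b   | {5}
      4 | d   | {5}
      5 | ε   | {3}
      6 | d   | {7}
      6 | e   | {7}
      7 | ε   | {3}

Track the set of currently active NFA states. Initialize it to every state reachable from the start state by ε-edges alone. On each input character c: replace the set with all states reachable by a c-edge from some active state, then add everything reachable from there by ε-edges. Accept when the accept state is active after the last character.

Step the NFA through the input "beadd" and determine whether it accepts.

S₀ = ε-closure({0}) = {0,1,2,4,6}
'b' @ 1: {1,2,3,4,5,6}  ✓accept
'e' @ 2: {1,2,3,4,6,7}  ✓accept
'a' @ 3: {1,2,3,4,5,6}  ✓accept
'd' @ 4: {1,2,3,4,5,6,7}  ✓accept
'd' @ 5: {1,2,3,4,5,6,7}  ✓accept
final: {1,2,3,4,5,6,7}; accept 1 in set

Answer: ACCEPT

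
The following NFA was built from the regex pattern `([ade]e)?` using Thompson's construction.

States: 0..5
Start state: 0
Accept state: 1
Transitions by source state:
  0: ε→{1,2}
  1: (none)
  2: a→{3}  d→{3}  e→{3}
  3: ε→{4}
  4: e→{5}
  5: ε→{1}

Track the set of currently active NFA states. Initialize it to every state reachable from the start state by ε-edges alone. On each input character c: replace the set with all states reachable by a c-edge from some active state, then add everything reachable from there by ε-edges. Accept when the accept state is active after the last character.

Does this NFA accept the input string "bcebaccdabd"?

initial (ε-close {0}): {0,1,2}
'b' @ 1: {}  — state set empty
rest 'cebaccdabd' ignored (set empty)
final: {}; accept 1 not in set

Answer: REJECT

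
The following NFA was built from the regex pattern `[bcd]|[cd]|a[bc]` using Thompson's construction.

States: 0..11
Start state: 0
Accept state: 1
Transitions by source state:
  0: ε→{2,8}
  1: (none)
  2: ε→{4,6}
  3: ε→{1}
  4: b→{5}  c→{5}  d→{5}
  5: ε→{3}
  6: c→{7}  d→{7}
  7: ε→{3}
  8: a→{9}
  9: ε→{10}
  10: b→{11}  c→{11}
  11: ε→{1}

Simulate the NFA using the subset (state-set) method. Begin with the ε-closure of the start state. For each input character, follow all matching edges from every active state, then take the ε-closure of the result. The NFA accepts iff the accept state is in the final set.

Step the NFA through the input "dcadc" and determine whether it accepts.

start: ε-closure({0}) = {0,2,4,6,8}
'd' @ 1: {1,3,5,7}  (accept∈set)
'c' @ 2: {}  — dead — no transitions
rest 'adc' ignored (set empty)
after full input: {}  (accept=1 not in)

Answer: REJECT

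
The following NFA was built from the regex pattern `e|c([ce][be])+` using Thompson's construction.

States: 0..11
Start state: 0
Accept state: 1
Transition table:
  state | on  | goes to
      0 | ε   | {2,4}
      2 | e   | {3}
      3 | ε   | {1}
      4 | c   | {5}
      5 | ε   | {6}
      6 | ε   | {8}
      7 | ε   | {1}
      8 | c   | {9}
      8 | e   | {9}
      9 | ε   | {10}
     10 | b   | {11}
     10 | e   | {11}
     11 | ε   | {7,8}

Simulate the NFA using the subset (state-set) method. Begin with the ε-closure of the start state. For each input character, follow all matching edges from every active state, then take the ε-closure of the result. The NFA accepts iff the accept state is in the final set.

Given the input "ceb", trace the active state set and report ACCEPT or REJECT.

Answer: ACCEPT

Derivation:
start: ε-closure({0}) = {0,2,4}
'c' @ 1: {5,6,8}
'e' @ 2: {9,10}
'b' @ 3: {1,7,8,11}  (accept∈set)
after full input: {1,7,8,11}  (accept=1 in)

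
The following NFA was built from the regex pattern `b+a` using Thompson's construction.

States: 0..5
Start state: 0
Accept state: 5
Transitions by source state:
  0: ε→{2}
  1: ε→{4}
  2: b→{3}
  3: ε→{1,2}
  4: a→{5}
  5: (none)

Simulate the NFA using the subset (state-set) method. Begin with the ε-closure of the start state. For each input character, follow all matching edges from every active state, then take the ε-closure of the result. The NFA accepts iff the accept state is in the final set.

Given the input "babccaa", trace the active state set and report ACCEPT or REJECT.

Answer: REJECT

Derivation:
initial (ε-close {0}): {0,2}
'b' @ 1: {1,2,3,4}
'a' @ 2: {5}  (accept∈set)
'b' @ 3: {}  — dead — no transitions
rest 'ccaa' ignored (set empty)
after full input: {}  (accept=5 not in)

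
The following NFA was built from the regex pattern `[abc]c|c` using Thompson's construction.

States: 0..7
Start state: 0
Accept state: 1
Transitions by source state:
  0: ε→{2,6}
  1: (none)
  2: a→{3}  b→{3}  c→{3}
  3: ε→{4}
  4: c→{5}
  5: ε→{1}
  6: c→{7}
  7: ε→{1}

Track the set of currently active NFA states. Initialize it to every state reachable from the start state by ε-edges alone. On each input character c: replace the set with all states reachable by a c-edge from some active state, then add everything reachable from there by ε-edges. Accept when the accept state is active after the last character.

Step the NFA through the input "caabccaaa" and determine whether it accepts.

Answer: REJECT

Derivation:
initial (ε-close {0}): {0,2,6}
'c' @ 1: {1,3,4,7}  ✓accept
'a' @ 2: {}  — state set empty
rest 'abccaaa' ignored (set empty)
after full input: {}  (accept=1 not in)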